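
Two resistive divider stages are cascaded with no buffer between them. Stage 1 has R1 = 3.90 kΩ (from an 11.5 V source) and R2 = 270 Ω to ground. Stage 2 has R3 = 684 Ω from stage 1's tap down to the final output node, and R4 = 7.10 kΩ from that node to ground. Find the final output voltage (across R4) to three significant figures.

V_out ≈ 0.658 V

Stage 2 presents R3+R4 = 7784 Ω as a load on stage 1's tap.
Stage 1's lower leg becomes R2‖(R3+R4) = 260.9 Ω, so V_mid = 11.5 × 260.9/4161 = 0.7212 V.
Stage 2 is itself unloaded: V_out = V_mid × R4/(R3+R4) = 0.7212 × 7100/7784 = 0.658 V.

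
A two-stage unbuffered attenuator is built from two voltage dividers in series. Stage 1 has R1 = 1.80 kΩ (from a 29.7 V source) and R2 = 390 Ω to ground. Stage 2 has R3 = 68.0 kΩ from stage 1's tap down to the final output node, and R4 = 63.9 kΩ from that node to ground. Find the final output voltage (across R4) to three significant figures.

Stage 2 presents R3+R4 = 131900 Ω as a load on stage 1's tap.
Stage 1's lower leg becomes R2‖(R3+R4) = 388.9 Ω, so V_mid = 29.7 × 388.9/2189 = 5.276 V.
Stage 2 is itself unloaded: V_out = V_mid × R4/(R3+R4) = 5.276 × 63900/131900 = 2.56 V.

V_out ≈ 2.56 V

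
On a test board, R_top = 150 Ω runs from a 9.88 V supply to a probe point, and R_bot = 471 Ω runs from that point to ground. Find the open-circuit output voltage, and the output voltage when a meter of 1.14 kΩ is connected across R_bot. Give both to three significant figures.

Open-circuit: V = 9.88 × 471/(150 + 471) = 7.49 V.
With the load, R_bot becomes R_bot‖R_L = 333.3 Ω, so V = 9.88 × 333.3/483.3 = 6.81 V.

Unloaded: 7.49 V; loaded: 6.81 V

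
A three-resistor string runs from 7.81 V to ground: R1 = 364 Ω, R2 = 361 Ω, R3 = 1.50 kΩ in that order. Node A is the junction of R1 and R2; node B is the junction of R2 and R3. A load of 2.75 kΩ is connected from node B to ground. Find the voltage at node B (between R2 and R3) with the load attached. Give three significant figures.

V ≈ 4.47 V

At node B, R3 is in parallel with the load: R3‖R_L = 970.6 Ω.
Below node A the resistance is R2 + (R3‖R_L) = 1332 Ω, so V_A = 7.81 × 1332/1696 = 6.133 V.
Then V_B = V_A × (R3‖R_L)/(R2 + R3‖R_L) = 6.133 × 970.6/1332 = 4.47 V.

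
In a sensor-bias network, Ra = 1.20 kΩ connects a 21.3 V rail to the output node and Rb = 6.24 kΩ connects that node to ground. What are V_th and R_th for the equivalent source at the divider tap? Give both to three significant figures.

V_th = 17.9 V, R_th = 1.01 kΩ

V_th is the open-circuit tap voltage: 21.3 × 6.24/(1.20 + 6.24) = 17.9 V.
With the supply zeroed, Ra and Rb appear in parallel from the tap: R_th = Ra‖Rb = (1.20 × 6.24)/7.440 = 1.01 kΩ.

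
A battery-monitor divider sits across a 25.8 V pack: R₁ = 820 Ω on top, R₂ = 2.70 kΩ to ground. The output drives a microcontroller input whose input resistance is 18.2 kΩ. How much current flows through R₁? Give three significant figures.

I ≈ 8.14 mA

R₂‖R_L = 2351 Ω, so the source sees R₁ + R₂‖R_L = 3171 Ω.
I = 25.8 V / 3171 Ω = 8.14 mA.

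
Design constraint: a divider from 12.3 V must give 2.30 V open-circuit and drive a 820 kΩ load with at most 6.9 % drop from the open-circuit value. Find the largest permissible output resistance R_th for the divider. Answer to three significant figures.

Loading drop = R_th/(R_th + R_L) ≤ 0.0690, so R_th ≤ R_L · ε/(1−ε) = 820 kΩ × 0.0690/0.9310 = 60.8 kΩ.

R_th ≤ 60.8 kΩ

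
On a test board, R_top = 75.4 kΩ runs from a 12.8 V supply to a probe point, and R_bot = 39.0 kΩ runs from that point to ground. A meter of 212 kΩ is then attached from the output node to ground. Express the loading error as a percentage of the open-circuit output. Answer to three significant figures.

10.8 %

Unloaded V = 12.8 × 39.0/114.4 = 4.3636 V.
Loaded: R_bot‖R_L = 32.94 kΩ, giving V = 12.8 × 32.94/108.3 = 3.8918 V.
Drop = (4.3636 − 3.8918) / 4.3636 = 10.8 %.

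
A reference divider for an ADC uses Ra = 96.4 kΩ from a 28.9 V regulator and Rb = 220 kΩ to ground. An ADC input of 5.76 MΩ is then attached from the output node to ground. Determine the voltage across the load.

V_out ≈ 19.9 V

The load sits in parallel with Rb: Rb‖R_L = (220 × 5760) / (220 + 5760) = 211.9 kΩ.
V_out = 28.9 × 211.9 / (96.4 + 211.9) = 28.9 × 211.9/308.3 = 19.9 V.
(Unloaded it would have been 20.1 V.)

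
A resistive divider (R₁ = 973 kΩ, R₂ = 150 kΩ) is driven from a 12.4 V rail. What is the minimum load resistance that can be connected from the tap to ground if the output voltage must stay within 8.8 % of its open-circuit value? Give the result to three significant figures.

R_L(min) ≈ 1.35 MΩ

Output resistance R_th = R₁‖R₂ = (973 × 150)/1123 = 130.0 kΩ.
The fractional drop is R_th/(R_th + R_L); requiring this ≤ 0.0880 gives R_L ≥ R_th(1/0.0880 − 1) = 130.0 × 10.36 = 1.35 MΩ.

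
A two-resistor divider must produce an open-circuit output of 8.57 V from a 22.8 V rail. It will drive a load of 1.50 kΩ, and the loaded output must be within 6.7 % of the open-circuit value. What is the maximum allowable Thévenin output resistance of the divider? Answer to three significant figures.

Loading drop = R_th/(R_th + R_L) ≤ 0.0670, so R_th ≤ R_L · ε/(1−ε) = 1.50 kΩ × 0.0670/0.9330 = 108 Ω.
(Any R1, R2 with R2/(R1+R2) = 0.376 and R1‖R2 ≤ 108 Ω will meet the spec.)

R_th ≤ 108 Ω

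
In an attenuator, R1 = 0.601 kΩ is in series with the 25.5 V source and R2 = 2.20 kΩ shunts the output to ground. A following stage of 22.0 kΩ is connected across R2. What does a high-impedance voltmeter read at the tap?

The load sits in parallel with R2: R2‖R_L = (2200 × 22000) / (2200 + 22000) = 2000 Ω.
V_out = 25.5 × 2000 / (601 + 2000) = 25.5 × 2000/2601 = 19.6 V.

V_out ≈ 19.6 V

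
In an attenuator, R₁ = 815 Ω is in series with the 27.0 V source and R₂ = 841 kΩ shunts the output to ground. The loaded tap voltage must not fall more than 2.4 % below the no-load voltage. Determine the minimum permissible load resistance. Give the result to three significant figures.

Output resistance R_th = R₁‖R₂ = (815 × 841000)/841800 = 814.2 Ω.
The fractional drop is R_th/(R_th + R_L); requiring this ≤ 0.0240 gives R_L ≥ R_th(1/0.0240 − 1) = 814.2 × 40.67 = 33.1 kΩ.

R_L(min) ≈ 33.1 kΩ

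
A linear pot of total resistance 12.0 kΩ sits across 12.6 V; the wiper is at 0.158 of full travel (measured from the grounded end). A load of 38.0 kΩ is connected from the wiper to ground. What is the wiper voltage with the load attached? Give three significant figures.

The wiper splits the pot into (1−α)R = 10.10 kΩ above and αR = 1.896 kΩ below.
Lower section ‖ load = 1.806 kΩ.
V_wiper = 12.6 × 1.806/(10.10 + 1.806) = 1.91 V.

V ≈ 1.91 V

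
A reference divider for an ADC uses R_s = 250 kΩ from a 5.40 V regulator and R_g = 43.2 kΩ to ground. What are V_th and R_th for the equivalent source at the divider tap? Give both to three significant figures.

V_th = 0.796 V, R_th = 36.8 kΩ

V_th is the open-circuit tap voltage: 5.40 × 43.2/(250 + 43.2) = 0.796 V.
With the supply zeroed, R_s and R_g appear in parallel from the tap: R_th = R_s‖R_g = (250 × 43.2)/293.2 = 36.8 kΩ.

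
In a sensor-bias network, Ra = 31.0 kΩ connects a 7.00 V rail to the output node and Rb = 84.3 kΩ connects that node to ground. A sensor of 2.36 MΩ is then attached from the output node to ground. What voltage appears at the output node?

The load sits in parallel with Rb: Rb‖R_L = (84.3 × 2360) / (84.3 + 2360) = 81.39 kΩ.
V_out = 7.00 × 81.39 / (31.0 + 81.39) = 7.00 × 81.39/112.4 = 5.07 V.

V_out ≈ 5.07 V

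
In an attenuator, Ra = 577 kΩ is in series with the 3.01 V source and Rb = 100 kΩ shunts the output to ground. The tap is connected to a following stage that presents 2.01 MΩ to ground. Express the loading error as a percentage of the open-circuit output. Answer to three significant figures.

The divider's output (Thévenin) resistance is Ra‖Rb = 85.23 kΩ.
Fractional drop under load = R_th/(R_th + R_L) = 85.23 / (85.23 + 2010) = 0.04068.
So the output falls by 4.07 %.

4.07 %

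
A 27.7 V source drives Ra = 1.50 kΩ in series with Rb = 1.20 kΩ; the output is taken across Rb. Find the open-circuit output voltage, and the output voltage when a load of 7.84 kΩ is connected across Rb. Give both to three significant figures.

Unloaded: 12.3 V; loaded: 11.3 V

Open-circuit: V = 27.7 × 1.20/(1.50 + 1.20) = 12.3 V.
With the load, Rb becomes Rb‖R_L = 1.041 kΩ, so V = 27.7 × 1.041/2.541 = 11.3 V.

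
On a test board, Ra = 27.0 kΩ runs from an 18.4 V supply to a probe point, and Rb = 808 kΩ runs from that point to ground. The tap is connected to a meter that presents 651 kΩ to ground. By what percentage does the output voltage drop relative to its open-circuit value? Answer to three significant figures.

3.86 %

The divider's output (Thévenin) resistance is Ra‖Rb = 26.13 kΩ.
Fractional drop under load = R_th/(R_th + R_L) = 26.13 / (26.13 + 651) = 0.03859.
So the output falls by 3.86 %.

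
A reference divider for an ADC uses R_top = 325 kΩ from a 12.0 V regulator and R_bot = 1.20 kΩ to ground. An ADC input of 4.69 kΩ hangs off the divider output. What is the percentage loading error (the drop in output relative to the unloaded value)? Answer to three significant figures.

20.3 %

Unloaded V = 12.0 × 1.20/326.2 = 0.04414 V.
Loaded: R_bot‖R_L = 0.9555 kΩ, giving V = 12.0 × 0.9555/326.0 = 0.03518 V.
Drop = (0.04414 − 0.03518) / 0.04414 = 20.3 %.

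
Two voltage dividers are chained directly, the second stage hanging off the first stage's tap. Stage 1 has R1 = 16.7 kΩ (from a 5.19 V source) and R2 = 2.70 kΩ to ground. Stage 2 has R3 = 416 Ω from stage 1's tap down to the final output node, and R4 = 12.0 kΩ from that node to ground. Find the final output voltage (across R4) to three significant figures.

Stage 2 presents R3+R4 = 12420 Ω as a load on stage 1's tap.
Stage 1's lower leg becomes R2‖(R3+R4) = 2218 Ω, so V_mid = 5.19 × 2218/18920 = 0.6084 V.
Stage 2 is itself unloaded: V_out = V_mid × R4/(R3+R4) = 0.6084 × 12000/12420 = 0.588 V.

V_out ≈ 0.588 V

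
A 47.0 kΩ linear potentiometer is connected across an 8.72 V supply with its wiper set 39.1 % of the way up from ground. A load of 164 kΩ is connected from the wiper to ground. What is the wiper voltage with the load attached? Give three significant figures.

The wiper splits the pot into (1−α)R = 28.62 kΩ above and αR = 18.38 kΩ below.
Lower section ‖ load = 16.53 kΩ.
V_wiper = 8.72 × 16.53/(28.62 + 16.53) = 3.19 V.

V ≈ 3.19 V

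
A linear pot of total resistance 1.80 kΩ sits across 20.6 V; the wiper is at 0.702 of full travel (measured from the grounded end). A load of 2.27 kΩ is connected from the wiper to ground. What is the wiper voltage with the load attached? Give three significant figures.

V ≈ 12.4 V

The wiper splits the pot into (1−α)R = 536.4 Ω above and αR = 1264 Ω below.
Lower section ‖ load = 811.7 Ω.
V_wiper = 20.6 × 811.7/(536.4 + 811.7) = 12.4 V.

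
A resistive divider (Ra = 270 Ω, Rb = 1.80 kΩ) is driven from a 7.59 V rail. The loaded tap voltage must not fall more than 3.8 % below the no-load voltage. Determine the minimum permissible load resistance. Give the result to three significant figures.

R_L(min) ≈ 5.94 kΩ

Output resistance R_th = Ra‖Rb = (270 × 1800)/2070 = 234.8 Ω.
The fractional drop is R_th/(R_th + R_L); requiring this ≤ 0.0380 gives R_L ≥ R_th(1/0.0380 − 1) = 234.8 × 25.32 = 5.94 kΩ.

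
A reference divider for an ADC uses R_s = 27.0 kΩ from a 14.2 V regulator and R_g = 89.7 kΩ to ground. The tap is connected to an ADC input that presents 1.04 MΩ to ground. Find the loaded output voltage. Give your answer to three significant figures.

V_out ≈ 10.7 V

The load sits in parallel with R_g: R_g‖R_L = (89.7 × 1040) / (89.7 + 1040) = 82.58 kΩ.
V_out = 14.2 × 82.58 / (27.0 + 82.58) = 14.2 × 82.58/109.6 = 10.7 V.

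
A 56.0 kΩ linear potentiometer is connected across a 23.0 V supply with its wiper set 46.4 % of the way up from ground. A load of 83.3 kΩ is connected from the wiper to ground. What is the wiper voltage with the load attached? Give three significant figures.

V ≈ 9.14 V

The wiper splits the pot into (1−α)R = 30.02 kΩ above and αR = 25.98 kΩ below.
Lower section ‖ load = 19.81 kΩ.
V_wiper = 23.0 × 19.81/(30.02 + 19.81) = 9.14 V.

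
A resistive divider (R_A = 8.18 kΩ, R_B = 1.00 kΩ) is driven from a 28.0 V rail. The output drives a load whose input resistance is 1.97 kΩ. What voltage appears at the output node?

The load sits in parallel with R_B: R_B‖R_L = (1.00 × 1.97) / (1.00 + 1.97) = 0.6633 kΩ.
V_out = 28.0 × 0.6633 / (8.18 + 0.6633) = 28.0 × 0.6633/8.843 = 2.10 V.

V_out ≈ 2.10 V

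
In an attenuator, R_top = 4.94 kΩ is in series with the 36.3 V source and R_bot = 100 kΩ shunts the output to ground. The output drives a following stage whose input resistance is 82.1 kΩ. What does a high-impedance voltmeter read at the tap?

V_out ≈ 32.7 V

The load sits in parallel with R_bot: R_bot‖R_L = (100 × 82.1) / (100 + 82.1) = 45.09 kΩ.
V_out = 36.3 × 45.09 / (4.94 + 45.09) = 36.3 × 45.09/50.03 = 32.7 V.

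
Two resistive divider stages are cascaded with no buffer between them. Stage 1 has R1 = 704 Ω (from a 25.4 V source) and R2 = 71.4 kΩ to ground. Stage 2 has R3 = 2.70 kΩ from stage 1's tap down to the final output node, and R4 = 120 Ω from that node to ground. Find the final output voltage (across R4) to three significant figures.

Stage 2 presents R3+R4 = 2820 Ω as a load on stage 1's tap.
Stage 1's lower leg becomes R2‖(R3+R4) = 2713 Ω, so V_mid = 25.4 × 2713/3417 = 20.17 V.
Stage 2 is itself unloaded: V_out = V_mid × R4/(R3+R4) = 20.17 × 120/2820 = 0.858 V.

V_out ≈ 0.858 V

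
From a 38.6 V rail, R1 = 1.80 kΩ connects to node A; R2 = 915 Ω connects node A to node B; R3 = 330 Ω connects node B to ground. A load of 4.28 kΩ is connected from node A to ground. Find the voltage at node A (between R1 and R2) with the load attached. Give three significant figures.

V ≈ 13.5 V

Below node A the series string R2+R3 = 1245 Ω sits in parallel with the 4280 Ω load: 964.5 Ω.
V_A = 38.6 × 964.5/(1800 + 964.5) = 13.5 V.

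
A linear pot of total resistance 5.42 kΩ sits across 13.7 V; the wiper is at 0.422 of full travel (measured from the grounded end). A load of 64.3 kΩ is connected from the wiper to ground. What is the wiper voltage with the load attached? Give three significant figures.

V ≈ 5.66 V

The wiper splits the pot into (1−α)R = 3.133 kΩ above and αR = 2.287 kΩ below.
Lower section ‖ load = 2.209 kΩ.
V_wiper = 13.7 × 2.209/(3.133 + 2.209) = 5.66 V.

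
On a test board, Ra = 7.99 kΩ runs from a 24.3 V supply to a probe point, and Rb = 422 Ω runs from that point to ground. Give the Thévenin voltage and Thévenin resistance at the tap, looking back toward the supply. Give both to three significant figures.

V_th = 1.22 V, R_th = 401 Ω

V_th is the open-circuit tap voltage: 24.3 × 422/(7990 + 422) = 1.22 V.
With the supply zeroed, Ra and Rb appear in parallel from the tap: R_th = Ra‖Rb = (7990 × 422)/8412 = 401 Ω.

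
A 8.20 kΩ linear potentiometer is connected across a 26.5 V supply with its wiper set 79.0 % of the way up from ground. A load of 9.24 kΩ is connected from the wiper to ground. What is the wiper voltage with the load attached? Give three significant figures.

The wiper splits the pot into (1−α)R = 1.722 kΩ above and αR = 6.478 kΩ below.
Lower section ‖ load = 3.808 kΩ.
V_wiper = 26.5 × 3.808/(1.722 + 3.808) = 18.2 V.

V ≈ 18.2 V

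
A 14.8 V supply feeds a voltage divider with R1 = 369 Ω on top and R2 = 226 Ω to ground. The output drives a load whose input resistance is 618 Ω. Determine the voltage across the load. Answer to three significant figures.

V_out ≈ 4.58 V

The load sits in parallel with R2: R2‖R_L = (226 × 618) / (226 + 618) = 165.5 Ω.
V_out = 14.8 × 165.5 / (369 + 165.5) = 14.8 × 165.5/534.5 = 4.58 V.
(Unloaded it would have been 5.62 V.)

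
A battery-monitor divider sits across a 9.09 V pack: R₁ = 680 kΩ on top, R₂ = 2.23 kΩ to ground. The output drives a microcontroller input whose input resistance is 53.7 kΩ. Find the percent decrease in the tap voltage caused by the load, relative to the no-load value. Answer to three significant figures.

3.97 %

The divider's output (Thévenin) resistance is R₁‖R₂ = 2.223 kΩ.
Fractional drop under load = R_th/(R_th + R_L) = 2.223 / (2.223 + 53.7) = 0.03975.
So the output falls by 3.97 %.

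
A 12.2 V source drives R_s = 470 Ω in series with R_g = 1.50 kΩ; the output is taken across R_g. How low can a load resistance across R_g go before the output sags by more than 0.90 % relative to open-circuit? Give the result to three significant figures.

R_L(min) ≈ 39.4 kΩ

Output resistance R_th = R_s‖R_g = (470 × 1500)/1970 = 357.9 Ω.
The fractional drop is R_th/(R_th + R_L); requiring this ≤ 0.00900 gives R_L ≥ R_th(1/0.00900 − 1) = 357.9 × 110.1 = 39.4 kΩ.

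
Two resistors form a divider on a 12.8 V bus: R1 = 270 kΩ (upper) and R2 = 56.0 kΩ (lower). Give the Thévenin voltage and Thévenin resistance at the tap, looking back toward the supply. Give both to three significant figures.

V_th = 2.20 V, R_th = 46.4 kΩ

V_th is the open-circuit tap voltage: 12.8 × 56.0/(270 + 56.0) = 2.20 V.
With the supply zeroed, R1 and R2 appear in parallel from the tap: R_th = R1‖R2 = (270 × 56.0)/326.0 = 46.4 kΩ.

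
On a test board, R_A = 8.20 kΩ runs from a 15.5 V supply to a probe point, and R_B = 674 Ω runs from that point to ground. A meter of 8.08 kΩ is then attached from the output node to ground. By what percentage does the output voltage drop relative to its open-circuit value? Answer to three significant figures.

The divider's output (Thévenin) resistance is R_A‖R_B = 622.8 Ω.
Fractional drop under load = R_th/(R_th + R_L) = 622.8 / (622.8 + 8080) = 0.07156.
So the output falls by 7.16 %.

7.16 %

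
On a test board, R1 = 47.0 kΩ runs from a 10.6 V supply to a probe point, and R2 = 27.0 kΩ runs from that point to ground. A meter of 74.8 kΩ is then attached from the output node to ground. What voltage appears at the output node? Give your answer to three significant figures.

V_out ≈ 3.15 V

The load sits in parallel with R2: R2‖R_L = (27.0 × 74.8) / (27.0 + 74.8) = 19.84 kΩ.
V_out = 10.6 × 19.84 / (47.0 + 19.84) = 10.6 × 19.84/66.84 = 3.15 V.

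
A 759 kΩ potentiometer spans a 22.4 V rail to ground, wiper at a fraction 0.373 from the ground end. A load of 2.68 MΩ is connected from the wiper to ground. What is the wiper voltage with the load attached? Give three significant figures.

The wiper splits the pot into (1−α)R = 475.9 kΩ above and αR = 283.1 kΩ below.
Lower section ‖ load = 256.1 kΩ.
V_wiper = 22.4 × 256.1/(475.9 + 256.1) = 7.84 V.

V ≈ 7.84 V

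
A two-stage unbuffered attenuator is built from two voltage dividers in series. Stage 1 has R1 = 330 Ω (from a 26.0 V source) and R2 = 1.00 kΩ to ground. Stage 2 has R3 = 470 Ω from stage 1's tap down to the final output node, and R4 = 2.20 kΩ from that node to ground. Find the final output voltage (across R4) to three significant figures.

V_out ≈ 14.7 V

Stage 2 presents R3+R4 = 2670 Ω as a load on stage 1's tap.
Stage 1's lower leg becomes R2‖(R3+R4) = 727.5 Ω, so V_mid = 26.0 × 727.5/1058 = 17.89 V.
Stage 2 is itself unloaded: V_out = V_mid × R4/(R3+R4) = 17.89 × 2200/2670 = 14.7 V.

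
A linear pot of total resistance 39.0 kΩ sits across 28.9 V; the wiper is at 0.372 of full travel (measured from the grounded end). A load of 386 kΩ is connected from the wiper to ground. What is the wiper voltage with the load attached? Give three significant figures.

V ≈ 10.5 V

The wiper splits the pot into (1−α)R = 24.49 kΩ above and αR = 14.51 kΩ below.
Lower section ‖ load = 13.98 kΩ.
V_wiper = 28.9 × 13.98/(24.49 + 13.98) = 10.5 V.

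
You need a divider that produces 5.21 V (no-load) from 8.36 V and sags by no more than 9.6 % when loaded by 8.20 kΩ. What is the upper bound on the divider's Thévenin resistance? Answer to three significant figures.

Loading drop = R_th/(R_th + R_L) ≤ 0.0960, so R_th ≤ R_L · ε/(1−ε) = 8.20 kΩ × 0.0960/0.9040 = 871 Ω.
(Any R1, R2 with R2/(R1+R2) = 0.623 and R1‖R2 ≤ 871 Ω will meet the spec.)

R_th ≤ 871 Ω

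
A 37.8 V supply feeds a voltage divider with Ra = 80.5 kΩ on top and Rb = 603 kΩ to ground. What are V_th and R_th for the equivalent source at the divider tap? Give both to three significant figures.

V_th is the open-circuit tap voltage: 37.8 × 603/(80.5 + 603) = 33.3 V.
With the supply zeroed, Ra and Rb appear in parallel from the tap: R_th = Ra‖Rb = (80.5 × 603)/683.5 = 71.0 kΩ.

V_th = 33.3 V, R_th = 71.0 kΩ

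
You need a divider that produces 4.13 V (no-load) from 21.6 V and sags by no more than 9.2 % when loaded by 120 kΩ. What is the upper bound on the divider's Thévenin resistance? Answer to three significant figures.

Loading drop = R_th/(R_th + R_L) ≤ 0.0920, so R_th ≤ R_L · ε/(1−ε) = 120 kΩ × 0.0920/0.9080 = 12.2 kΩ.

R_th ≤ 12.2 kΩ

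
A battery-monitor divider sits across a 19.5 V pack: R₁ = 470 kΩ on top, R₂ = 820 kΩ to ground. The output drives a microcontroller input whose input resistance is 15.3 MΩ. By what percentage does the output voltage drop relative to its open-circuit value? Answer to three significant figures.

1.92 %

The divider's output (Thévenin) resistance is R₁‖R₂ = 298.8 kΩ.
Fractional drop under load = R_th/(R_th + R_L) = 298.8 / (298.8 + 15300) = 0.01915.
So the output falls by 1.92 %.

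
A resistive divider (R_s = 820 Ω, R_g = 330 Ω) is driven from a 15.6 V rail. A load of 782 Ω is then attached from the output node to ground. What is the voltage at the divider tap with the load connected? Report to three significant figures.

V_out ≈ 3.44 V

The load sits in parallel with R_g: R_g‖R_L = (330 × 782) / (330 + 782) = 232.1 Ω.
V_out = 15.6 × 232.1 / (820 + 232.1) = 15.6 × 232.1/1052 = 3.44 V.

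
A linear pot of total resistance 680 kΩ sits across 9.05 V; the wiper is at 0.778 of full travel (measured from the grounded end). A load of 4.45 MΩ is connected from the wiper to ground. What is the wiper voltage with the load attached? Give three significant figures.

V ≈ 6.86 V

The wiper splits the pot into (1−α)R = 151.0 kΩ above and αR = 529.0 kΩ below.
Lower section ‖ load = 472.8 kΩ.
V_wiper = 9.05 × 472.8/(151.0 + 472.8) = 6.86 V.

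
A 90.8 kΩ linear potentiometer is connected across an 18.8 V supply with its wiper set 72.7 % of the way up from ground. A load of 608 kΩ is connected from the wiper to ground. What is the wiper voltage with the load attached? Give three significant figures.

V ≈ 13.3 V

The wiper splits the pot into (1−α)R = 24.79 kΩ above and αR = 66.01 kΩ below.
Lower section ‖ load = 59.55 kΩ.
V_wiper = 18.8 × 59.55/(24.79 + 59.55) = 13.3 V.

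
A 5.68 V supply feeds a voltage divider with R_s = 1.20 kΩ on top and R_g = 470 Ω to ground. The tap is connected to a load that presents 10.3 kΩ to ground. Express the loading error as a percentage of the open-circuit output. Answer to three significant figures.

The divider's output (Thévenin) resistance is R_s‖R_g = 337.7 Ω.
Fractional drop under load = R_th/(R_th + R_L) = 337.7 / (337.7 + 10300) = 0.03175.
So the output falls by 3.17 %.

3.17 %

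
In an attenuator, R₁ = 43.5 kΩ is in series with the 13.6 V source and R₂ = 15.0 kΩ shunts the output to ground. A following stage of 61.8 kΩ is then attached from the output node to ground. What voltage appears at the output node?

The load sits in parallel with R₂: R₂‖R_L = (15.0 × 61.8) / (15.0 + 61.8) = 12.07 kΩ.
V_out = 13.6 × 12.07 / (43.5 + 12.07) = 13.6 × 12.07/55.57 = 2.95 V.

V_out ≈ 2.95 V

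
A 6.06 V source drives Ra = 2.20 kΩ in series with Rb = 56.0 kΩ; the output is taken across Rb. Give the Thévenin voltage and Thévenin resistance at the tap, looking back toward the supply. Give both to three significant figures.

V_th = 5.83 V, R_th = 2.12 kΩ

V_th is the open-circuit tap voltage: 6.06 × 56.0/(2.20 + 56.0) = 5.83 V.
With the supply zeroed, Ra and Rb appear in parallel from the tap: R_th = Ra‖Rb = (2.20 × 56.0)/58.20 = 2.12 kΩ.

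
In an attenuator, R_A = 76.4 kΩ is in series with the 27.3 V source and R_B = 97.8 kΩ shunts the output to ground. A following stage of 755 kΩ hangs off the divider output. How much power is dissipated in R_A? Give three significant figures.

Total resistance from the source is R_A + (R_B‖R_L) = 163.0 kΩ, so I = 27.3/163.0 kΩ = 0.1675 mA.
P = I²·R_A = (0.1675 mA)² × 76.4 kΩ = 2.14 mW.

P ≈ 2.14 mW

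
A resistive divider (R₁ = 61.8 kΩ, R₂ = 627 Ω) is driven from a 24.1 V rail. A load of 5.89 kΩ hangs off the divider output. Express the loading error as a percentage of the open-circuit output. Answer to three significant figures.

The divider's output (Thévenin) resistance is R₁‖R₂ = 620.7 Ω.
Fractional drop under load = R_th/(R_th + R_L) = 620.7 / (620.7 + 5890) = 0.09534.
So the output falls by 9.53 %.

9.53 %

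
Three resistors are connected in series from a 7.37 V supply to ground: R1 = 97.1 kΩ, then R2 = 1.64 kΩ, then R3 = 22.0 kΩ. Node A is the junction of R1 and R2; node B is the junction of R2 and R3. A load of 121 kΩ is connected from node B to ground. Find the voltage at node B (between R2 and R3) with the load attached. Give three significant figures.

At node B, R3 is in parallel with the load: R3‖R_L = 18.62 kΩ.
Below node A the resistance is R2 + (R3‖R_L) = 20.26 kΩ, so V_A = 7.37 × 20.26/117.4 = 1.272 V.
Then V_B = V_A × (R3‖R_L)/(R2 + R3‖R_L) = 1.272 × 18.62/20.26 = 1.17 V.

V ≈ 1.17 V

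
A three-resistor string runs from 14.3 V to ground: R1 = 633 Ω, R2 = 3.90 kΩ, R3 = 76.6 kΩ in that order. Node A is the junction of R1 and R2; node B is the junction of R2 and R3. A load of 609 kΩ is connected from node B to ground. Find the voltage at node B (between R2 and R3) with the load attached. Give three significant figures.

V ≈ 13.4 V

At node B, R3 is in parallel with the load: R3‖R_L = 68040 Ω.
Below node A the resistance is R2 + (R3‖R_L) = 71940 Ω, so V_A = 14.3 × 71940/72570 = 14.18 V.
Then V_B = V_A × (R3‖R_L)/(R2 + R3‖R_L) = 14.18 × 68040/71940 = 13.4 V.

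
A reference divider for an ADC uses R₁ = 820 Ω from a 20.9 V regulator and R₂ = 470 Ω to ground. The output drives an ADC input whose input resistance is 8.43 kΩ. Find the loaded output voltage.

V_out ≈ 7.35 V

The load sits in parallel with R₂: R₂‖R_L = (470 × 8430) / (470 + 8430) = 445.2 Ω.
V_out = 20.9 × 445.2 / (820 + 445.2) = 20.9 × 445.2/1265 = 7.35 V.
(Unloaded it would have been 7.61 V.)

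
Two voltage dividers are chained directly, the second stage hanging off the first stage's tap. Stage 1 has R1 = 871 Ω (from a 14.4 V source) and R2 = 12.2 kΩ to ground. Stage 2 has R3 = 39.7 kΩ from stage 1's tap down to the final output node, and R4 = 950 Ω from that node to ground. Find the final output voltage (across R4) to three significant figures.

Stage 2 presents R3+R4 = 40650 Ω as a load on stage 1's tap.
Stage 1's lower leg becomes R2‖(R3+R4) = 9384 Ω, so V_mid = 14.4 × 9384/10250 = 13.18 V.
Stage 2 is itself unloaded: V_out = V_mid × R4/(R3+R4) = 13.18 × 950/40650 = 0.308 V.

V_out ≈ 0.308 V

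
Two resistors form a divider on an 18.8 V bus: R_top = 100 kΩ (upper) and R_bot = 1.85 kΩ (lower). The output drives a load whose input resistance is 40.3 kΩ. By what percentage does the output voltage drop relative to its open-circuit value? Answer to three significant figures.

4.31 %

The divider's output (Thévenin) resistance is R_top‖R_bot = 1.816 kΩ.
Fractional drop under load = R_th/(R_th + R_L) = 1.816 / (1.816 + 40.3) = 0.04313.
So the output falls by 4.31 %.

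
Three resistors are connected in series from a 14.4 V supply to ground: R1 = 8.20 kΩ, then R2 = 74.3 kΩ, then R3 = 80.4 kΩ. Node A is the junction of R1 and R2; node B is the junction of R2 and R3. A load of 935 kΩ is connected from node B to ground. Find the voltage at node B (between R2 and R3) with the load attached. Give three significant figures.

At node B, R3 is in parallel with the load: R3‖R_L = 74.03 kΩ.
Below node A the resistance is R2 + (R3‖R_L) = 148.3 kΩ, so V_A = 14.4 × 148.3/156.5 = 13.65 V.
Then V_B = V_A × (R3‖R_L)/(R2 + R3‖R_L) = 13.65 × 74.03/148.3 = 6.81 V.

V ≈ 6.81 V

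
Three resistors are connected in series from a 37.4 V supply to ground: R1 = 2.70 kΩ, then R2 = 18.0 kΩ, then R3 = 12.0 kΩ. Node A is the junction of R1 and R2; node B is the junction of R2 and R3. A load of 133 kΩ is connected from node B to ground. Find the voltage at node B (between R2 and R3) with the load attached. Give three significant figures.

At node B, R3 is in parallel with the load: R3‖R_L = 11.01 kΩ.
Below node A the resistance is R2 + (R3‖R_L) = 29.01 kΩ, so V_A = 37.4 × 29.01/31.71 = 34.22 V.
Then V_B = V_A × (R3‖R_L)/(R2 + R3‖R_L) = 34.22 × 11.01/29.01 = 13.0 V.

V ≈ 13.0 V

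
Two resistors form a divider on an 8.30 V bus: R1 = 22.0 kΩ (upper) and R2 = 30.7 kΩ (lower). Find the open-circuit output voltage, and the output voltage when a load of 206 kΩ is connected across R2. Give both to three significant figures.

Open-circuit: V = 8.30 × 30.7/(22.0 + 30.7) = 4.84 V.
With the load, R2 becomes R2‖R_L = 26.72 kΩ, so V = 8.30 × 26.72/48.72 = 4.55 V.

Unloaded: 4.84 V; loaded: 4.55 V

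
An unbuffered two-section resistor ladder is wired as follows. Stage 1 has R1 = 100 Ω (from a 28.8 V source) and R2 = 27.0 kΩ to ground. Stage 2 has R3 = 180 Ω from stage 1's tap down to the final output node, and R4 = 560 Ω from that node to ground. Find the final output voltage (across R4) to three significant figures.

Stage 2 presents R3+R4 = 740.0 Ω as a load on stage 1's tap.
Stage 1's lower leg becomes R2‖(R3+R4) = 720.3 Ω, so V_mid = 28.8 × 720.3/820.3 = 25.29 V.
Stage 2 is itself unloaded: V_out = V_mid × R4/(R3+R4) = 25.29 × 560/740.0 = 19.1 V.

V_out ≈ 19.1 V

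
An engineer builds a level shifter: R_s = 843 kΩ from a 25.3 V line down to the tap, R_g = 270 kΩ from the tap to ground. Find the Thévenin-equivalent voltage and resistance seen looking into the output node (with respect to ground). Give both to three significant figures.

V_th = 6.14 V, R_th = 205 kΩ

V_th is the open-circuit tap voltage: 25.3 × 270/(843 + 270) = 6.14 V.
With the supply zeroed, R_s and R_g appear in parallel from the tap: R_th = R_s‖R_g = (843 × 270)/1113 = 205 kΩ.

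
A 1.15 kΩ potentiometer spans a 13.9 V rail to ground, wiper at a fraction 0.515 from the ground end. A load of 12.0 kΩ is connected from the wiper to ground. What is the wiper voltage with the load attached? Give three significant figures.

V ≈ 6.99 V

The wiper splits the pot into (1−α)R = 557.8 Ω above and αR = 592.2 Ω below.
Lower section ‖ load = 564.4 Ω.
V_wiper = 13.9 × 564.4/(557.8 + 564.4) = 6.99 V.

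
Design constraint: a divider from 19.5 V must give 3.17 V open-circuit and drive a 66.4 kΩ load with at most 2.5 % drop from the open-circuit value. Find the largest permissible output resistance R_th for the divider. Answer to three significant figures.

Loading drop = R_th/(R_th + R_L) ≤ 0.0250, so R_th ≤ R_L · ε/(1−ε) = 66.4 kΩ × 0.0250/0.9750 = 1.70 kΩ.
(Any R1, R2 with R2/(R1+R2) = 0.163 and R1‖R2 ≤ 1.70 kΩ will meet the spec.)

R_th ≤ 1.70 kΩ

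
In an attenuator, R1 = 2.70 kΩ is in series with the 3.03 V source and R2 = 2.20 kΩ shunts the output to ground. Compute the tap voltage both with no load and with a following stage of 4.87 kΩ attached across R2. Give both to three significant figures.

Unloaded: 1.36 V; loaded: 1.09 V

Open-circuit: V = 3.03 × 2.20/(2.70 + 2.20) = 1.36 V.
With the load, R2 becomes R2‖R_L = 1.515 kΩ, so V = 3.03 × 1.515/4.215 = 1.09 V.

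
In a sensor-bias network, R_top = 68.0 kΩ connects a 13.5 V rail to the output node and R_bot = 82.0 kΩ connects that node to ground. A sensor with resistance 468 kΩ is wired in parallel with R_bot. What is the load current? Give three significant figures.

I_L ≈ 0.0146 mA

R_bot‖R_L = 69.77 kΩ; V_out = 13.5 × 69.77/137.8 = 6.837 V.
I_L = V_out / R_L = 6.837 / 468 kΩ = 0.0146 mA.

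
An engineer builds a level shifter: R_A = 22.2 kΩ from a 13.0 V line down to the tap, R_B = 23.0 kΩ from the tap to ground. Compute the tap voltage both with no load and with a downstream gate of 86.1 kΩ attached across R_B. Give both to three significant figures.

Open-circuit: V = 13.0 × 23.0/(22.2 + 23.0) = 6.62 V.
With the load, R_B becomes R_B‖R_L = 18.15 kΩ, so V = 13.0 × 18.15/40.35 = 5.85 V.

Unloaded: 6.62 V; loaded: 5.85 V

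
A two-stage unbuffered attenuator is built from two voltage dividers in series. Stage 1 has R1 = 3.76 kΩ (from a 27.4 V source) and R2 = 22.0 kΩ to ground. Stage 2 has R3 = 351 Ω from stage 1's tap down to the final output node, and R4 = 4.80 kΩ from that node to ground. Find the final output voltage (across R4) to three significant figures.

Stage 2 presents R3+R4 = 5151 Ω as a load on stage 1's tap.
Stage 1's lower leg becomes R2‖(R3+R4) = 4174 Ω, so V_mid = 27.4 × 4174/7934 = 14.41 V.
Stage 2 is itself unloaded: V_out = V_mid × R4/(R3+R4) = 14.41 × 4800/5151 = 13.4 V.

V_out ≈ 13.4 V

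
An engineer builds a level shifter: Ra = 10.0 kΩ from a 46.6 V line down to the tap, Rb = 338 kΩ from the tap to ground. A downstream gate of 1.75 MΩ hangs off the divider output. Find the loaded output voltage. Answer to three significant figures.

V_out ≈ 45.0 V

The load sits in parallel with Rb: Rb‖R_L = (338 × 1750) / (338 + 1750) = 283.3 kΩ.
V_out = 46.6 × 283.3 / (10.0 + 283.3) = 46.6 × 283.3/293.3 = 45.0 V.
(Unloaded it would have been 45.3 V.)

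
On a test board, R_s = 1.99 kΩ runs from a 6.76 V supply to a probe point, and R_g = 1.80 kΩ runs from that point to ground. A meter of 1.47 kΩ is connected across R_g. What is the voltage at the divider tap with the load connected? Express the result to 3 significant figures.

The load sits in parallel with R_g: R_g‖R_L = (1.80 × 1.47) / (1.80 + 1.47) = 0.8092 kΩ.
V_out = 6.76 × 0.8092 / (1.99 + 0.8092) = 6.76 × 0.8092/2.799 = 1.95 V.

V_out ≈ 1.95 V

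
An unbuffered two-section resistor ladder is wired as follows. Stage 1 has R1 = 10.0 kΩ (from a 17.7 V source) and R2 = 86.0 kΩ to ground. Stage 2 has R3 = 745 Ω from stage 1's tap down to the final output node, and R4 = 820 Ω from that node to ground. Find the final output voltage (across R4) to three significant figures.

V_out ≈ 1.24 V

Stage 2 presents R3+R4 = 1565 Ω as a load on stage 1's tap.
Stage 1's lower leg becomes R2‖(R3+R4) = 1537 Ω, so V_mid = 17.7 × 1537/11540 = 2.358 V.
Stage 2 is itself unloaded: V_out = V_mid × R4/(R3+R4) = 2.358 × 820/1565 = 1.24 V.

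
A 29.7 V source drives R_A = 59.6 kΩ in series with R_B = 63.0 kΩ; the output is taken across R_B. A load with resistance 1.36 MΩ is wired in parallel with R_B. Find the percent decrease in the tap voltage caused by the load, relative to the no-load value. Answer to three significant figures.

2.20 %

The divider's output (Thévenin) resistance is R_A‖R_B = 30.63 kΩ.
Fractional drop under load = R_th/(R_th + R_L) = 30.63 / (30.63 + 1360) = 0.02202.
So the output falls by 2.20 %.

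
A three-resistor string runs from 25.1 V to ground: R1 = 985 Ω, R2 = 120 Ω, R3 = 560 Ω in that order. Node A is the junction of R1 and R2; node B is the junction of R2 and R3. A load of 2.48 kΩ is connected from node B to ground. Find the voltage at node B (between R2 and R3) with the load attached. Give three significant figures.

At node B, R3 is in parallel with the load: R3‖R_L = 456.8 Ω.
Below node A the resistance is R2 + (R3‖R_L) = 576.8 Ω, so V_A = 25.1 × 576.8/1562 = 9.270 V.
Then V_B = V_A × (R3‖R_L)/(R2 + R3‖R_L) = 9.270 × 456.8/576.8 = 7.34 V.

V ≈ 7.34 V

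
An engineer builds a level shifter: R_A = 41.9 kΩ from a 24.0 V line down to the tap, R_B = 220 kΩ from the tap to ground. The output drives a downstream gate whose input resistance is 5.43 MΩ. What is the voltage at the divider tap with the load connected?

V_out ≈ 20.0 V

The load sits in parallel with R_B: R_B‖R_L = (220 × 5430) / (220 + 5430) = 211.4 kΩ.
V_out = 24.0 × 211.4 / (41.9 + 211.4) = 24.0 × 211.4/253.3 = 20.0 V.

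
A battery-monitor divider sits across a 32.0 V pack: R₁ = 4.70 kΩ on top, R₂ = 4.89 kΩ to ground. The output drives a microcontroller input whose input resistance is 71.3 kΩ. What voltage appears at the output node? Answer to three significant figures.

V_out ≈ 15.8 V

The load sits in parallel with R₂: R₂‖R_L = (4.89 × 71.3) / (4.89 + 71.3) = 4.576 kΩ.
V_out = 32.0 × 4.576 / (4.70 + 4.576) = 32.0 × 4.576/9.276 = 15.8 V.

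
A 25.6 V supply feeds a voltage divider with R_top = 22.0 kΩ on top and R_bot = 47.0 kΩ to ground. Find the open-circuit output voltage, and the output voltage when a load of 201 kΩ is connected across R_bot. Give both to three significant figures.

Unloaded: 17.4 V; loaded: 16.2 V

Open-circuit: V = 25.6 × 47.0/(22.0 + 47.0) = 17.4 V.
With the load, R_bot becomes R_bot‖R_L = 38.09 kΩ, so V = 25.6 × 38.09/60.09 = 16.2 V.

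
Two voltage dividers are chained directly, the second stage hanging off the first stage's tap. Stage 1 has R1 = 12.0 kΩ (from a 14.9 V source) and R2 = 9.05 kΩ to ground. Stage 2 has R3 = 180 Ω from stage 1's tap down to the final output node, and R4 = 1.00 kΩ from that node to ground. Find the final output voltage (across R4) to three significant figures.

Stage 2 presents R3+R4 = 1180 Ω as a load on stage 1's tap.
Stage 1's lower leg becomes R2‖(R3+R4) = 1044 Ω, so V_mid = 14.9 × 1044/13040 = 1.192 V.
Stage 2 is itself unloaded: V_out = V_mid × R4/(R3+R4) = 1.192 × 1000/1180 = 1.01 V.

V_out ≈ 1.01 V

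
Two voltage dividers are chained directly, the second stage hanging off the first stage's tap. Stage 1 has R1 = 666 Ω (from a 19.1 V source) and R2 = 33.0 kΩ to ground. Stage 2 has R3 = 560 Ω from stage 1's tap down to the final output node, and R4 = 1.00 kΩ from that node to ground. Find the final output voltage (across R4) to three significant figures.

Stage 2 presents R3+R4 = 1560 Ω as a load on stage 1's tap.
Stage 1's lower leg becomes R2‖(R3+R4) = 1490 Ω, so V_mid = 19.1 × 1490/2156 = 13.20 V.
Stage 2 is itself unloaded: V_out = V_mid × R4/(R3+R4) = 13.20 × 1000/1560 = 8.46 V.

V_out ≈ 8.46 V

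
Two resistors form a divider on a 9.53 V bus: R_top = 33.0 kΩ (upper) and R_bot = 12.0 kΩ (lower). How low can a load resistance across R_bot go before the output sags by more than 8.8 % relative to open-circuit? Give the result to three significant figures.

Output resistance R_th = R_top‖R_bot = (33.0 × 12.0)/45.00 = 8.800 kΩ.
The fractional drop is R_th/(R_th + R_L); requiring this ≤ 0.0880 gives R_L ≥ R_th(1/0.0880 − 1) = 8.800 × 10.36 = 91.2 kΩ.

R_L(min) ≈ 91.2 kΩ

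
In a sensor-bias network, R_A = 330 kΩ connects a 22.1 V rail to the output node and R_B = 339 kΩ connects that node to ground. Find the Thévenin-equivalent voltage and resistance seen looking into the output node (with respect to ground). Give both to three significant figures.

V_th = 11.2 V, R_th = 167 kΩ

V_th is the open-circuit tap voltage: 22.1 × 339/(330 + 339) = 11.2 V.
With the supply zeroed, R_A and R_B appear in parallel from the tap: R_th = R_A‖R_B = (330 × 339)/669.0 = 167 kΩ.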